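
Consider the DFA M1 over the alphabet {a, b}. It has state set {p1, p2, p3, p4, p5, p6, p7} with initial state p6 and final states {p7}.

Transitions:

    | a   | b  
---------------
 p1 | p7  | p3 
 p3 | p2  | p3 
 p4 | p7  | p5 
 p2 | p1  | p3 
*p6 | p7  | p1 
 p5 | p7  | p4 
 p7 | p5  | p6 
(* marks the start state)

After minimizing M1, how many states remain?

6

All states are reachable from the start state.
Start with accepting vs non-accepting: {p7} | {p1,p2,p3,p4,p5,p6}.
On input a, block {p1,p2,p3,p4,p5,p6} splits into {p1,p4,p5,p6} and {p2,p3}.
On input b, block {p1,p4,p5,p6} splits into {p4,p5,p6} and {p1}.
Split {p4,p5,p6} by δ(·,b) → {p4,p5} and {p6}.
On input a, block {p2,p3} splits into {p2} and {p3}.
No further refinement is possible. Final partition (6 blocks): {p7} | {p4,p5} | {p2} | {p1} | {p6} | {p3}.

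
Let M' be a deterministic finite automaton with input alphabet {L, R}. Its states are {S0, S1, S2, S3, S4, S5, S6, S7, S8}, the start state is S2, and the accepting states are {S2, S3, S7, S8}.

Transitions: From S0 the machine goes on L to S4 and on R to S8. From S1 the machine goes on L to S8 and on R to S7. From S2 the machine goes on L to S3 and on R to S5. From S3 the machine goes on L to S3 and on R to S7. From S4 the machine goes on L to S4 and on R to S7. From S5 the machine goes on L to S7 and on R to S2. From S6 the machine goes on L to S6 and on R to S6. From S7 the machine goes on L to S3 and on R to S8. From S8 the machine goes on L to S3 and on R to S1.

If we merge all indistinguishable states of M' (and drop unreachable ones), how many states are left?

Reachable states from the start: {S1,S2,S3,S5,S7,S8}. Unreachable: {S0,S4,S6} — drop them.
Initial partition by acceptance: {S2,S3,S7,S8} | {S1,S5}.
Refine {S2,S3,S7,S8} on symbol R: members go to different blocks, giving {S2,S8} and {S3,S7}.
Refine {S1,S5} on symbol L: members go to different blocks, giving {S1} and {S5}.
On input R, block {S2,S8} splits into {S2} and {S8}.
Split {S3,S7} by δ(·,R) → {S3} and {S7}.
The partition is now stable with 6 blocks: {S2} | {S1} | {S3} | {S5} | {S8} | {S7}.

6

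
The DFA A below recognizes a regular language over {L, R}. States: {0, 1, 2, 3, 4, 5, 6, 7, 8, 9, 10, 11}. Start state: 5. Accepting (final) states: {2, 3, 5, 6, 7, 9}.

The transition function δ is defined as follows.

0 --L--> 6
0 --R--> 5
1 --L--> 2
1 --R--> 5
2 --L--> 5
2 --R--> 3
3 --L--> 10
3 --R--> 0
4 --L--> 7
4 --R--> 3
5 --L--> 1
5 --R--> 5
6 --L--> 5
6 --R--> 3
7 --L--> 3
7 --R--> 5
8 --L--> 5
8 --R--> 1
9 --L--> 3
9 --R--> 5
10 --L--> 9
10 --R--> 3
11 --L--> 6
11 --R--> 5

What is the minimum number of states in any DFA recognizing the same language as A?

6

States {4,7,8,11} cannot be reached from the start state, so discard them.
Initial partition by acceptance: {2,3,5,6,9} | {0,1,10}.
Refine {2,3,5,6,9} on symbol L: members go to different blocks, giving {2,6,9} and {3,5}.
Refine {3,5} on symbol R: members go to different blocks, giving {3} and {5}.
Refine {2,6,9} on symbol L: members go to different blocks, giving {2,6} and {9}.
Split {0,1,10} by δ(·,L) → {0,1} and {10}.
The partition is now stable with 6 blocks: {2,6} | {0,1} | {3} | {5} | {9} | {10}.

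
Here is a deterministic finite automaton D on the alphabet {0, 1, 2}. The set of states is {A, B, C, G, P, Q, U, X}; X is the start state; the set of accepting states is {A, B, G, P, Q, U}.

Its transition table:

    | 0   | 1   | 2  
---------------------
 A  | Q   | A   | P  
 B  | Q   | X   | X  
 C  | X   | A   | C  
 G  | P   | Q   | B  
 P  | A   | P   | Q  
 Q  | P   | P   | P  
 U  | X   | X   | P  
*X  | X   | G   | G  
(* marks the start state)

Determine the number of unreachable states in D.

2

Starting at X and following transitions, the reachable set is {A, B, G, P, Q, X}. That leaves C, U unreachable — 2 in total.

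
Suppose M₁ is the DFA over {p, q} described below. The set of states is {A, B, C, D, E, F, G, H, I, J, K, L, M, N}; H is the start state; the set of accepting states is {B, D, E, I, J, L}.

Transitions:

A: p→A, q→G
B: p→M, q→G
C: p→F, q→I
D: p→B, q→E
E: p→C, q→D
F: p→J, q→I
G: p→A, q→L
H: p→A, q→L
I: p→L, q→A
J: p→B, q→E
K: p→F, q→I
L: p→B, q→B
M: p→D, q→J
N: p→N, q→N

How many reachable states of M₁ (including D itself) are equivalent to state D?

States {K,N} cannot be reached from the start state, so discard them.
Initial partition by acceptance: {B,D,E,I,J,L} | {A,C,F,G,H,M}.
Refine {B,D,E,I,J,L} on symbol p: members go to different blocks, giving {D,I,J,L} and {B,E}.
Split {D,I,J,L} by δ(·,p) → {D,J,L} and {I}.
Split {A,C,F,G,H,M} by δ(·,p) → {A,C,G,H} and {F,M}.
Split {A,C,G,H} by δ(·,p) → {A,G,H} and {C}.
On input q, block {A,G,H} splits into {G,H} and {A}.
On input p, block {B,E} splits into {B} and {E}.
On input q, block {D,J,L} splits into {D,J} and {L}.
Split {F,M} by δ(·,q) → {F} and {M}.
No further refinement is possible. Final partition (10 blocks): {D,J} | {G,H} | {B} | {I} | {F} | {C} | {A} | {E} | {L} | {M}.
State D belongs to the block {D,J}, which has 2 states.

2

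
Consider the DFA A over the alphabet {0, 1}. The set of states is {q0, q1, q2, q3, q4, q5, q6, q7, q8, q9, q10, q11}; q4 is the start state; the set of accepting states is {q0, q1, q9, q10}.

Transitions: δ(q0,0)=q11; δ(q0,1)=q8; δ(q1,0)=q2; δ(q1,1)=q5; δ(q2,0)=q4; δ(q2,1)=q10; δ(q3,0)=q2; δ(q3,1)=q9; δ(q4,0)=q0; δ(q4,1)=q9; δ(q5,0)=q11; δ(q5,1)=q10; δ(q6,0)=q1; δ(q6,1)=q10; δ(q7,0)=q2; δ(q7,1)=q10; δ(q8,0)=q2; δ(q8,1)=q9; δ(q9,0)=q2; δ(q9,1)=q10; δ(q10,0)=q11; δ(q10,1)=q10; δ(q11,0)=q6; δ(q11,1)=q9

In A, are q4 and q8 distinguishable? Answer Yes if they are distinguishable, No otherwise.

First remove the unreachable states {q3,q7}; 10 states remain.
P0 = {q0,q1,q9,q10} | {q2,q4,q5,q6,q8,q11}.
Refine {q0,q1,q9,q10} on symbol 1: members go to different blocks, giving {q0,q1} and {q9,q10}.
Split {q2,q4,q5,q6,q8,q11} by δ(·,0) → {q2,q5,q8,q11} and {q4,q6}.
Split {q2,q5,q8,q11} by δ(·,0) → {q2,q11} and {q5,q8}.
No further refinement is possible. Final partition (5 blocks): {q0,q1} | {q2,q11} | {q9,q10} | {q4,q6} | {q5,q8}.
q4 and q8 end up in different blocks, so they are distinguishable. For instance, the string '0' is accepted from only q4.

Yes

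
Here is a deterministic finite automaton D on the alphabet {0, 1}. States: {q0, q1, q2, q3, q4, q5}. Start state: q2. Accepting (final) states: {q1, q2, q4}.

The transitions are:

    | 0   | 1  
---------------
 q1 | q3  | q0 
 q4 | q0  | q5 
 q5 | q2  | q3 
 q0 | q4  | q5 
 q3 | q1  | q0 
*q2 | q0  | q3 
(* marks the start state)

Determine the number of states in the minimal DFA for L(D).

2

All states are reachable from the start state.
Initial partition by acceptance: {q1,q2,q4} | {q0,q3,q5}.
Stable partition: {q1,q2,q4} | {q0,q3,q5} — 2 equivalence classes.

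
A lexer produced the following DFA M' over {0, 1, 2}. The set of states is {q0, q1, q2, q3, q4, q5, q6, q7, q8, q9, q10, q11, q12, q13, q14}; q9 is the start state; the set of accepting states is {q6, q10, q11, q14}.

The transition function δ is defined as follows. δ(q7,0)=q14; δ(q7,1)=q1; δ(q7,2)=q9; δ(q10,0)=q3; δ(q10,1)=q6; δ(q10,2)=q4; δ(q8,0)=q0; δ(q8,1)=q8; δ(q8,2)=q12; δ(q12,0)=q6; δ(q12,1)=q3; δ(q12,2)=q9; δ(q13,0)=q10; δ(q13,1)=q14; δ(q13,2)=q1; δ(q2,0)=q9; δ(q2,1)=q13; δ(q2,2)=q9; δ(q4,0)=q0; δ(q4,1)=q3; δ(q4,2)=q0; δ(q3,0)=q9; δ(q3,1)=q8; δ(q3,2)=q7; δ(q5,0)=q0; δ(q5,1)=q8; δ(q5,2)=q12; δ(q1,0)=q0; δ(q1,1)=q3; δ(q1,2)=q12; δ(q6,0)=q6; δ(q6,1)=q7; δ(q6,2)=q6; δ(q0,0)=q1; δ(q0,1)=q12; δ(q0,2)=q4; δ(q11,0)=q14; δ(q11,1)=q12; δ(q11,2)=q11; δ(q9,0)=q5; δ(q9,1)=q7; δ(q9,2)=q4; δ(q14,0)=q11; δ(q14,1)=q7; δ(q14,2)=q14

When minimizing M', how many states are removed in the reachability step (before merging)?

BFS from q9 reaches {q0, q1, q3, q4, q5, q6, q7, q8, q9, q11, q12, q14}; the 3 state(s) q2, q10, q13 are never visited.

3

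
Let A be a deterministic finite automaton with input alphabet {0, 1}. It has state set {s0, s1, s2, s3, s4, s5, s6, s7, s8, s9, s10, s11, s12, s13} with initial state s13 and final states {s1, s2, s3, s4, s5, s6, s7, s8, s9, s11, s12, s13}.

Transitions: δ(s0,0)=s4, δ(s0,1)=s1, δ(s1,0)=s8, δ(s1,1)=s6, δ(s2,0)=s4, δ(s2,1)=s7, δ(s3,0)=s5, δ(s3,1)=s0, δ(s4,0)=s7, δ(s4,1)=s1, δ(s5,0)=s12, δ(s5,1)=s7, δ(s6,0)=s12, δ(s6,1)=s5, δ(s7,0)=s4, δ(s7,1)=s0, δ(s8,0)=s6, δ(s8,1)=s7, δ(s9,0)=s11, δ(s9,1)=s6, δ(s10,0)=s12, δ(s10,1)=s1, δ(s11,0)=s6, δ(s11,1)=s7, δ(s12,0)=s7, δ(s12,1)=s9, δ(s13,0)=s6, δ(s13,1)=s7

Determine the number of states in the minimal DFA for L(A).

States {s2,s3,s10} cannot be reached from the start state, so discard them.
Initial partition by acceptance: {s1,s4,s5,s6,s7,s8,s9,s11,s12,s13} | {s0}.
Split {s1,s4,s5,s6,s7,s8,s9,s11,s12,s13} by δ(·,1) → {s1,s4,s5,s6,s8,s9,s11,s12,s13} and {s7}.
Refine {s1,s4,s5,s6,s8,s9,s11,s12,s13} on symbol 0: members go to different blocks, giving {s1,s5,s6,s8,s9,s11,s13} and {s4,s12}.
On input 0, block {s1,s5,s6,s8,s9,s11,s13} splits into {s1,s8,s9,s11,s13} and {s5,s6}.
Refine {s1,s8,s9,s11,s13} on symbol 0: members go to different blocks, giving {s8,s11,s13} and {s1,s9}.
On input 1, block {s5,s6} splits into {s5} and {s6}.
The partition is now stable with 7 blocks: {s8,s11,s13} | {s0} | {s7} | {s4,s12} | {s5} | {s1,s9} | {s6}.

7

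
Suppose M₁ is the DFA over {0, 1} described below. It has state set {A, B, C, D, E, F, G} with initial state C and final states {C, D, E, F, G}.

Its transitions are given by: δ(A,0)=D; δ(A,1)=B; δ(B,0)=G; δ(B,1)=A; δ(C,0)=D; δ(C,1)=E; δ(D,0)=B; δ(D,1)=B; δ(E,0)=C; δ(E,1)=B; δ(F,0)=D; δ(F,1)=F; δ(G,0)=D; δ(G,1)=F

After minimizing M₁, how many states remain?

Every state is reachable, so we keep all 7.
P0 = {C,D,E,F,G} | {A,B}.
Split {C,D,E,F,G} by δ(·,0) → {C,E,F,G} and {D}.
Split {C,E,F,G} by δ(·,0) → {C,F,G} and {E}.
On input 1, block {C,F,G} splits into {F,G} and {C}.
Split {A,B} by δ(·,0) → {A} and {B}.
The partition is now stable with 6 blocks: {F,G} | {A} | {D} | {E} | {C} | {B}.

6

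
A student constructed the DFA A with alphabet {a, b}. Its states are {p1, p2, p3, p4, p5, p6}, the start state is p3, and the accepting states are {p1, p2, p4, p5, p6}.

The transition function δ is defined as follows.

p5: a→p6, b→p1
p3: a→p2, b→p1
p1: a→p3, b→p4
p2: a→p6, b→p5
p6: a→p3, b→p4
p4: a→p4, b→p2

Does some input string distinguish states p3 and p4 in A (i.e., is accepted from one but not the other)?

All states are reachable from the start state.
Initial partition by acceptance: {p1,p2,p4,p5,p6} | {p3}.
On input a, block {p1,p2,p4,p5,p6} splits into {p2,p4,p5} and {p1,p6}.
Refine {p2,p4,p5} on symbol a: members go to different blocks, giving {p2,p5} and {p4}.
Refine {p2,p5} on symbol b: members go to different blocks, giving {p2} and {p5}.
Stable partition: {p2} | {p3} | {p1,p6} | {p4} | {p5} — 5 equivalence classes.
p3 and p4 end up in different blocks, so they are distinguishable. For instance, the string 'ε' is accepted from only p4.

Yes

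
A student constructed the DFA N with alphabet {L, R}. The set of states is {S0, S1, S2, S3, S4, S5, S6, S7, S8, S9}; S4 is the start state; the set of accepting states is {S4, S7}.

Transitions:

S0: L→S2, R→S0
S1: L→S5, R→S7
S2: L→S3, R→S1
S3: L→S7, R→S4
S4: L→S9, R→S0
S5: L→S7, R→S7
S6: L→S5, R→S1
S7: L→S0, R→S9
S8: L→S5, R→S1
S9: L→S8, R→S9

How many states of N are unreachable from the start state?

1

No path from S4 leads to S6; the other 9 states are all reachable.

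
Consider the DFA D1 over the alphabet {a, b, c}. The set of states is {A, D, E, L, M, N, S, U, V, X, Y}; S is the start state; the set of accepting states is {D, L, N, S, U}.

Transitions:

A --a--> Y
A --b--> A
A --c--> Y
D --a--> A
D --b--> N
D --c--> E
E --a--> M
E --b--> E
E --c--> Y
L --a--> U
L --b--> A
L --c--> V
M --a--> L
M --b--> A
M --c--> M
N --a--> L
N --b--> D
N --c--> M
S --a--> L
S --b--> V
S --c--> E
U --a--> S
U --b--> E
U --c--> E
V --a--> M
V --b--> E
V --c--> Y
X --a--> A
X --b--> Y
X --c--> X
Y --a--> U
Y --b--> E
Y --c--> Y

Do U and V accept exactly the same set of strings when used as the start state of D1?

No

First remove the unreachable states {D,N,X}; 8 states remain.
P0 = {L,S,U} | {A,E,M,V,Y}.
Refine {A,E,M,V,Y} on symbol a: members go to different blocks, giving {A,E,V} and {M,Y}.
The partition is now stable with 3 blocks: {L,S,U} | {A,E,V} | {M,Y}.
U and V end up in different blocks, so they are distinguishable. For instance, the string 'ε' is accepted from only U.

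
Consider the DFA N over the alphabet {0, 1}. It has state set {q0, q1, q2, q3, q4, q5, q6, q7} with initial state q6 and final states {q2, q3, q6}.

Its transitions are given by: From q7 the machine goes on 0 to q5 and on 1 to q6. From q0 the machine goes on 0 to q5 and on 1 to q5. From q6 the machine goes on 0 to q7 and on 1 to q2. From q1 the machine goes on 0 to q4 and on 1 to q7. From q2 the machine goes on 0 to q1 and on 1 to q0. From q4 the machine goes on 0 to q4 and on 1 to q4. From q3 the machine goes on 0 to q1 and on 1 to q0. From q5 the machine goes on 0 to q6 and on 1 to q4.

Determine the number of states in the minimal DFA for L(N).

Reachable states from the start: {q0,q1,q2,q4,q5,q6,q7}. Unreachable: {q3} — drop them.
P0 = {q2,q6} | {q0,q1,q4,q5,q7}.
Refine {q2,q6} on symbol 1: members go to different blocks, giving {q2} and {q6}.
Refine {q0,q1,q4,q5,q7} on symbol 0: members go to different blocks, giving {q0,q1,q4,q7} and {q5}.
Refine {q0,q1,q4,q7} on symbol 0: members go to different blocks, giving {q0,q7} and {q1,q4}.
Refine {q0,q7} on symbol 1: members go to different blocks, giving {q0} and {q7}.
On input 1, block {q1,q4} splits into {q1} and {q4}.
The partition is now stable with 7 blocks: {q2} | {q0} | {q6} | {q5} | {q1} | {q7} | {q4}.

7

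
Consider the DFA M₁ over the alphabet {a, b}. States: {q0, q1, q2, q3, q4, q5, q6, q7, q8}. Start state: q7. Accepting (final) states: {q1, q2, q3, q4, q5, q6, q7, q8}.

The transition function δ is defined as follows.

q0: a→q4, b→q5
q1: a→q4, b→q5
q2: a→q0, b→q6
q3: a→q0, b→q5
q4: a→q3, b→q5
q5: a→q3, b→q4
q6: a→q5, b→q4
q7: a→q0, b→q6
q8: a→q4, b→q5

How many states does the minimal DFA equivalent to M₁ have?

Reachable states from the start: {q0,q3,q4,q5,q6,q7}. Unreachable: {q1,q2,q8} — drop them.
Initial partition by acceptance: {q3,q4,q5,q6,q7} | {q0}.
Split {q3,q4,q5,q6,q7} by δ(·,a) → {q4,q5,q6} and {q3,q7}.
On input a, block {q4,q5,q6} splits into {q4,q5} and {q6}.
On input b, block {q3,q7} splits into {q3} and {q7}.
The partition is now stable with 5 blocks: {q4,q5} | {q0} | {q3} | {q6} | {q7}.

5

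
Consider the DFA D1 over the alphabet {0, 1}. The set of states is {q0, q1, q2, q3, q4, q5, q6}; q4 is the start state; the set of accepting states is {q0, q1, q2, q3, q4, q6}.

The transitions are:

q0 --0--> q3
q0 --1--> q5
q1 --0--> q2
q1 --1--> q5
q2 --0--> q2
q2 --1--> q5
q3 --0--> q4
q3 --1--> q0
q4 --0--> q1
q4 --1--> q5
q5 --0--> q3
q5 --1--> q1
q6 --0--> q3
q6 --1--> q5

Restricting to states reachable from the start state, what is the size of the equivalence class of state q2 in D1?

Reachable states from the start: {q0,q1,q2,q3,q4,q5}. Unreachable: {q6} — drop them.
Start with accepting vs non-accepting: {q0,q1,q2,q3,q4} | {q5}.
Split {q0,q1,q2,q3,q4} by δ(·,1) → {q0,q1,q2,q4} and {q3}.
Refine {q0,q1,q2,q4} on symbol 0: members go to different blocks, giving {q1,q2,q4} and {q0}.
The partition is now stable with 4 blocks: {q1,q2,q4} | {q5} | {q3} | {q0}.
State q2 belongs to the block {q1,q2,q4}, which has 3 states.

3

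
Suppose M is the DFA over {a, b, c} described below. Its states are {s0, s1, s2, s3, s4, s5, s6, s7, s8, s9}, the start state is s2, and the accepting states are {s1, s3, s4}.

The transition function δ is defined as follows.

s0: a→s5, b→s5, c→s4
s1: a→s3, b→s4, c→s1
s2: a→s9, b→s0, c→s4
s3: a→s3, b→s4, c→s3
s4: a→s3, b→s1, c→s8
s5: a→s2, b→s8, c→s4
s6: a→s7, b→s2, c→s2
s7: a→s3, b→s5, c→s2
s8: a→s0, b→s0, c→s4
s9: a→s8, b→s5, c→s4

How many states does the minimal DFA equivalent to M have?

3

States {s6,s7} cannot be reached from the start state, so discard them.
Start with accepting vs non-accepting: {s1,s3,s4} | {s0,s2,s5,s8,s9}.
Refine {s1,s3,s4} on symbol c: members go to different blocks, giving {s1,s3} and {s4}.
No further refinement is possible. Final partition (3 blocks): {s1,s3} | {s0,s2,s5,s8,s9} | {s4}.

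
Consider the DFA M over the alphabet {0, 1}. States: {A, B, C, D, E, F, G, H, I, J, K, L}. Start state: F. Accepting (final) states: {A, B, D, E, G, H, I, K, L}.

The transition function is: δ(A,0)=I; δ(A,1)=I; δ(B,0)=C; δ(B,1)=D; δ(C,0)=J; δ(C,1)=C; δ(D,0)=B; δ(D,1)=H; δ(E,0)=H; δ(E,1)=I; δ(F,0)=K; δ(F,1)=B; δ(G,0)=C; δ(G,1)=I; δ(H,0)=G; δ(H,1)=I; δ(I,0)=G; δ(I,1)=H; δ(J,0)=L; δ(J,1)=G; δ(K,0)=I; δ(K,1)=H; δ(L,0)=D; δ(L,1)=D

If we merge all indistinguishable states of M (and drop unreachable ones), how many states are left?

First remove the unreachable states {A,E}; 10 states remain.
Start with accepting vs non-accepting: {B,D,G,H,I,K,L} | {C,F,J}.
On input 0, block {B,D,G,H,I,K,L} splits into {D,H,I,K,L} and {B,G}.
Split {D,H,I,K,L} by δ(·,0) → {D,H,I} and {K,L}.
Split {C,F,J} by δ(·,0) → {F,J} and {C}.
No further refinement is possible. Final partition (5 blocks): {D,H,I} | {F,J} | {B,G} | {K,L} | {C}.

5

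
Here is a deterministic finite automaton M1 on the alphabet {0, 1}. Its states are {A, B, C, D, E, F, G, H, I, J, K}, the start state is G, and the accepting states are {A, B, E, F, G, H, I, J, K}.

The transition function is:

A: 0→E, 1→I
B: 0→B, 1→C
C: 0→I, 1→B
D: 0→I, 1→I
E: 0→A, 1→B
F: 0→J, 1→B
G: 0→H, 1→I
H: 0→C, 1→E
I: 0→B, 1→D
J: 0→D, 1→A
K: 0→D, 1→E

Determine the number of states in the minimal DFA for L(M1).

States {F,J,K} cannot be reached from the start state, so discard them.
Start with accepting vs non-accepting: {A,B,E,G,H,I} | {C,D}.
Refine {A,B,E,G,H,I} on symbol 0: members go to different blocks, giving {A,B,E,G,I} and {H}.
Refine {A,B,E,G,I} on symbol 0: members go to different blocks, giving {A,B,E,I} and {G}.
Refine {A,B,E,I} on symbol 1: members go to different blocks, giving {A,E} and {B,I}.
The partition is now stable with 5 blocks: {A,E} | {C,D} | {H} | {G} | {B,I}.

5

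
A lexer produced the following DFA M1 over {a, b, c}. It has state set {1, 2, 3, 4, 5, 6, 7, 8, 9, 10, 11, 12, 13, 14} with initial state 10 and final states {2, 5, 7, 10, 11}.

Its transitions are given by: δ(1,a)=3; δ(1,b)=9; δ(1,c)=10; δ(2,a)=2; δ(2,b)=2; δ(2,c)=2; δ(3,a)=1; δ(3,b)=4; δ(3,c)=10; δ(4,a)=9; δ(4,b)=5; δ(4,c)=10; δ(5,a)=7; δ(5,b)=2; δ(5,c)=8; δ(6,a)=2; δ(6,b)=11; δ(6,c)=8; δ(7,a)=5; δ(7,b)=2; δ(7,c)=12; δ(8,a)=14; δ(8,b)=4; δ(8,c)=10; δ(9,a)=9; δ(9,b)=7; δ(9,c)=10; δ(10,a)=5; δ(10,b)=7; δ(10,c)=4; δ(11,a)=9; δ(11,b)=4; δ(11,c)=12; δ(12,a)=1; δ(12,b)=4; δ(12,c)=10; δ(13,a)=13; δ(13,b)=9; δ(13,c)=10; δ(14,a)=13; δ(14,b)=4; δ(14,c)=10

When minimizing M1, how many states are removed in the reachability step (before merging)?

BFS from 10 reaches {1, 2, 3, 4, 5, 7, 8, 9, 10, 12, 13, 14}; the 2 state(s) 6, 11 are never visited.

2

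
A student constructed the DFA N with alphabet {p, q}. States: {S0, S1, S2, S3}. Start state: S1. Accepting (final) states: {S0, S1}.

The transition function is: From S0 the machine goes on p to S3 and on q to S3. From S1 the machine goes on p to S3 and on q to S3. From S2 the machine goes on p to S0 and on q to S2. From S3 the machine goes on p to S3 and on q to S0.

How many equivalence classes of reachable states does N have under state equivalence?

2

First remove the unreachable states {S2}; 3 states remain.
Initial partition by acceptance: {S0,S1} | {S3}.
The partition is now stable with 2 blocks: {S0,S1} | {S3}.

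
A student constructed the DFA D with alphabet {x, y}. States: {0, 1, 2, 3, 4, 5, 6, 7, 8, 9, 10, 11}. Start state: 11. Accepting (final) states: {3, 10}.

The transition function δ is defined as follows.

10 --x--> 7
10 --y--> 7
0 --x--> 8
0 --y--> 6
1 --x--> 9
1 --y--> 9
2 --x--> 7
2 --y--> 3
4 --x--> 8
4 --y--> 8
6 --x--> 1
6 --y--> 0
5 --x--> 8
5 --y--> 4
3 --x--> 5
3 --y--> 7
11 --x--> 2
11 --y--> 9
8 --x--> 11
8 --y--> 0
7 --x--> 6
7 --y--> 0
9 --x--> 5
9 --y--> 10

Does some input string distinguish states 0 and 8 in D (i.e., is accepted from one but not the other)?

Yes

All states are reachable from the start state.
Initial partition by acceptance: {3,10} | {0,1,2,4,5,6,7,8,9,11}.
On input y, block {0,1,2,4,5,6,7,8,9,11} splits into {0,1,4,5,6,7,8,11} and {2,9}.
Refine {0,1,4,5,6,7,8,11} on symbol x: members go to different blocks, giving {0,4,5,6,7,8} and {1,11}.
Split {0,4,5,6,7,8} by δ(·,x) → {0,4,5,7} and {6,8}.
Split {0,4,5,7} by δ(·,y) → {0,4} and {5,7}.
No further refinement is possible. Final partition (6 blocks): {3,10} | {0,4} | {2,9} | {1,11} | {6,8} | {5,7}.
0 and 8 end up in different blocks, so they are distinguishable. For instance, the string 'xxy' is accepted from only 8.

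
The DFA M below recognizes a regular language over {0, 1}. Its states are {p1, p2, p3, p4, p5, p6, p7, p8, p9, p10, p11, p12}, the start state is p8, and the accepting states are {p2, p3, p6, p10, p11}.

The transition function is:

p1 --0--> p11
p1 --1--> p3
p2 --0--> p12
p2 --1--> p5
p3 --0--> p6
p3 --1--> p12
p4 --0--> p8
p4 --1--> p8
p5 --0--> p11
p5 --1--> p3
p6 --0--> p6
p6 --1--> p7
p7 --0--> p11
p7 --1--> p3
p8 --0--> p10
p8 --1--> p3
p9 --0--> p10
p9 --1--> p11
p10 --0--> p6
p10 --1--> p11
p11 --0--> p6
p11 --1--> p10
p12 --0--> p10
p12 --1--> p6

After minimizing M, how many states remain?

3

Reachable states from the start: {p3,p6,p7,p8,p10,p11,p12}. Unreachable: {p1,p2,p4,p5,p9} — drop them.
Start with accepting vs non-accepting: {p3,p6,p10,p11} | {p7,p8,p12}.
Split {p3,p6,p10,p11} by δ(·,1) → {p3,p6} and {p10,p11}.
The partition is now stable with 3 blocks: {p3,p6} | {p7,p8,p12} | {p10,p11}.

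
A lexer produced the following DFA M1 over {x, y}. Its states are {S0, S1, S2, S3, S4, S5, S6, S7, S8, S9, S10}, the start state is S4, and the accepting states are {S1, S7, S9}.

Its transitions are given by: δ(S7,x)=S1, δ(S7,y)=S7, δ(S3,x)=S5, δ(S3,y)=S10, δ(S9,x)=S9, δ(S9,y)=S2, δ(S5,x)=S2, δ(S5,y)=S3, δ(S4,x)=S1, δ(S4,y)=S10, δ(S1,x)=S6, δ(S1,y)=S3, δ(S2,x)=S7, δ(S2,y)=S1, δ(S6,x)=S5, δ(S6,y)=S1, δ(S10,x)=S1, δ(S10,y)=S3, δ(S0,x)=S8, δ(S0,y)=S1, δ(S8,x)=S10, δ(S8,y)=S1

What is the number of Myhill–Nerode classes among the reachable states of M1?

8

First remove the unreachable states {S0,S8,S9}; 8 states remain.
P0 = {S1,S7} | {S2,S3,S4,S5,S6,S10}.
On input x, block {S1,S7} splits into {S1} and {S7}.
On input x, block {S2,S3,S4,S5,S6,S10} splits into {S3,S5,S6} and {S4,S10} and {S2}.
On input x, block {S3,S5,S6} splits into {S3,S6} and {S5}.
Split {S3,S6} by δ(·,y) → {S3} and {S6}.
Refine {S4,S10} on symbol y: members go to different blocks, giving {S4} and {S10}.
The partition is now stable with 8 blocks: {S1} | {S3} | {S7} | {S4} | {S2} | {S5} | {S6} | {S10}.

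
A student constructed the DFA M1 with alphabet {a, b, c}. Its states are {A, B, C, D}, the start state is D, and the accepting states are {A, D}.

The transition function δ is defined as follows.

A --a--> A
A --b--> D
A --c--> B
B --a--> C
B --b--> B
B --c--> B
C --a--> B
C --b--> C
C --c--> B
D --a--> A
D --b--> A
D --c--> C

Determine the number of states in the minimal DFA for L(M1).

P0 = {A,D} | {B,C}.
The partition is now stable with 2 blocks: {A,D} | {B,C}.

2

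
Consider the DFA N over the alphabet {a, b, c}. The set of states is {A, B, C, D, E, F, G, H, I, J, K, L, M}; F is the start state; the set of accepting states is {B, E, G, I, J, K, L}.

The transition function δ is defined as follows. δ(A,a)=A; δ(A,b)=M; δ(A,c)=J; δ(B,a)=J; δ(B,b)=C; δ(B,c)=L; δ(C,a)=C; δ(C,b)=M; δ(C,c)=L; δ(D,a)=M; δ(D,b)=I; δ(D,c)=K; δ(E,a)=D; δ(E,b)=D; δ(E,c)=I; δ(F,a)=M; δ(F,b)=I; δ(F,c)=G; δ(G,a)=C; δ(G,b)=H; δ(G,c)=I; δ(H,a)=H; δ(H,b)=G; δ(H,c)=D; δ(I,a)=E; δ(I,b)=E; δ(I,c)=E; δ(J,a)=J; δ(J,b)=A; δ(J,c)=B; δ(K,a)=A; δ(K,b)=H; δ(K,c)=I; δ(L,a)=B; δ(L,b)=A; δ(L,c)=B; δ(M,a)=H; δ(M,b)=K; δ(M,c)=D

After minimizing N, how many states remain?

Initial partition by acceptance: {B,E,G,I,J,K,L} | {A,C,D,F,H,M}.
On input a, block {B,E,G,I,J,K,L} splits into {B,I,J,L} and {E,G,K}.
Split {B,I,J,L} by δ(·,a) → {B,J,L} and {I}.
On input b, block {A,C,D,F,H,M} splits into {A,C} and {D,F} and {H,M}.
Refine {E,G,K} on symbol a: members go to different blocks, giving {G,K} and {E}.
No further refinement is possible. Final partition (7 blocks): {B,J,L} | {A,C} | {G,K} | {I} | {D,F} | {H,M} | {E}.

7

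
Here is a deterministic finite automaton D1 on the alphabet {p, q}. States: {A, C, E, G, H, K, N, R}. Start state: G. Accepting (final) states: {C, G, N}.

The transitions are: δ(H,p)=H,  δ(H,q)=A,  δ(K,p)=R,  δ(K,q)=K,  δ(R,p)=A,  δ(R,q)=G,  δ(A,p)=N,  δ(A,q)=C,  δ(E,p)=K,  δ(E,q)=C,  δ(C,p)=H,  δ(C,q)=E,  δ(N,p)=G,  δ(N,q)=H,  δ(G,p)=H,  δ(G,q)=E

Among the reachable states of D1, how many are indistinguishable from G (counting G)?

P0 = {C,G,N} | {A,E,H,K,R}.
Split {C,G,N} by δ(·,p) → {C,G} and {N}.
Split {A,E,H,K,R} by δ(·,p) → {E,H,K,R} and {A}.
On input p, block {E,H,K,R} splits into {E,H,K} and {R}.
Split {E,H,K} by δ(·,p) → {E,H} and {K}.
Refine {E,H} on symbol p: members go to different blocks, giving {E} and {H}.
Stable partition: {C,G} | {E} | {N} | {A} | {R} | {K} | {H} — 7 equivalence classes.
State G belongs to the block {C,G}, which has 2 states.

2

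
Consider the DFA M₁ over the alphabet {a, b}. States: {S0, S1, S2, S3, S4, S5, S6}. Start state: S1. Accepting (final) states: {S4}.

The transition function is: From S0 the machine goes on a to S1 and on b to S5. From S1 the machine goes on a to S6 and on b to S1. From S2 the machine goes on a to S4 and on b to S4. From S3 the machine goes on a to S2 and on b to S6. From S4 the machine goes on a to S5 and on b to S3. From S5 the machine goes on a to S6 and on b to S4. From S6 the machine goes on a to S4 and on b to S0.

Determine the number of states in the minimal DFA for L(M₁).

7

Start with accepting vs non-accepting: {S4} | {S0,S1,S2,S3,S5,S6}.
Refine {S0,S1,S2,S3,S5,S6} on symbol a: members go to different blocks, giving {S0,S1,S3,S5} and {S2,S6}.
Split {S0,S1,S3,S5} by δ(·,a) → {S1,S3,S5} and {S0}.
Split {S1,S3,S5} by δ(·,b) → {S1} and {S3} and {S5}.
On input b, block {S2,S6} splits into {S2} and {S6}.
No further refinement is possible. Final partition (7 blocks): {S4} | {S1} | {S2} | {S0} | {S3} | {S5} | {S6}.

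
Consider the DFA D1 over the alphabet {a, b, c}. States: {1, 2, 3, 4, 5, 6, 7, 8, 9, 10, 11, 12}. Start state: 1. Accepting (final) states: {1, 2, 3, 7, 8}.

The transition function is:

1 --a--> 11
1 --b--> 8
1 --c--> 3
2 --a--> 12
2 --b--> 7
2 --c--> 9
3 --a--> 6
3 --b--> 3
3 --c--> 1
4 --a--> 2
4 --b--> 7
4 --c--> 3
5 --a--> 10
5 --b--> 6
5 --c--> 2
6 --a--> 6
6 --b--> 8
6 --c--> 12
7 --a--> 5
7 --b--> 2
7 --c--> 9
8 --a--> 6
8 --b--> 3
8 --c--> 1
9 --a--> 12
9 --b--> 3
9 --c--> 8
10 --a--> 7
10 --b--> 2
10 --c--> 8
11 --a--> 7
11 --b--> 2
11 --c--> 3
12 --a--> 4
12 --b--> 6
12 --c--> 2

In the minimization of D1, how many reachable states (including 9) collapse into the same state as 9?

Every state is reachable, so we keep all 12.
P0 = {1,2,3,7,8} | {4,5,6,9,10,11,12}.
Split {1,2,3,7,8} by δ(·,c) → {1,3,8} and {2,7}.
On input a, block {4,5,6,9,10,11,12} splits into {5,6,9,12} and {4,10,11}.
Refine {1,3,8} on symbol a: members go to different blocks, giving {3,8} and {1}.
Refine {5,6,9,12} on symbol a: members go to different blocks, giving {5,12} and {6,9}.
On input a, block {6,9} splits into {6} and {9}.
Stable partition: {3,8} | {5,12} | {2,7} | {4,10,11} | {1} | {6} | {9} — 7 equivalence classes.
State 9 belongs to the block {9}, which has 1 states.

1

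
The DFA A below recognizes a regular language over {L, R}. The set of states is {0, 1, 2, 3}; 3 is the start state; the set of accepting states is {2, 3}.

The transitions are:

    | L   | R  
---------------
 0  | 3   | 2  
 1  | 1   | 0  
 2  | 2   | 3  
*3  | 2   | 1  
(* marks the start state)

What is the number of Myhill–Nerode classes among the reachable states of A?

4

All states are reachable from the start state.
Start with accepting vs non-accepting: {2,3} | {0,1}.
On input R, block {2,3} splits into {2} and {3}.
Split {0,1} by δ(·,L) → {0} and {1}.
Stable partition: {2} | {0} | {3} | {1} — 4 equivalence classes.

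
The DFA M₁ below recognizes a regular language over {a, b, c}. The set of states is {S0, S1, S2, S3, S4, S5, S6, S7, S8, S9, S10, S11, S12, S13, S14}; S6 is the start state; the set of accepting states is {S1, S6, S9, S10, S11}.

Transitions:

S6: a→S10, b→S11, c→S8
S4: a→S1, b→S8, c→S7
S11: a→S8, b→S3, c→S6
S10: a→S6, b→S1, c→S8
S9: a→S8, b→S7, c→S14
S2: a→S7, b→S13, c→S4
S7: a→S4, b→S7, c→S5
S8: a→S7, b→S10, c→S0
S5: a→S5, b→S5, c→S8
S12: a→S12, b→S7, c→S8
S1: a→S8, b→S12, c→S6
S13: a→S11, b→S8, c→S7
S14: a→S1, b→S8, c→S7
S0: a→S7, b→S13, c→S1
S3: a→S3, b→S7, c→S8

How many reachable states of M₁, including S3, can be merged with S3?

States {S2,S9,S14} cannot be reached from the start state, so discard them.
Initial partition by acceptance: {S1,S6,S10,S11} | {S0,S3,S4,S5,S7,S8,S12,S13}.
Refine {S1,S6,S10,S11} on symbol a: members go to different blocks, giving {S1,S11} and {S6,S10}.
Split {S0,S3,S4,S5,S7,S8,S12,S13} by δ(·,a) → {S0,S3,S5,S7,S8,S12} and {S4,S13}.
Split {S0,S3,S5,S7,S8,S12} by δ(·,a) → {S0,S3,S5,S8,S12} and {S7}.
Refine {S0,S3,S5,S8,S12} on symbol a: members go to different blocks, giving {S3,S5,S12} and {S0,S8}.
Split {S3,S5,S12} by δ(·,b) → {S3,S12} and {S5}.
On input b, block {S0,S8} splits into {S0} and {S8}.
No further refinement is possible. Final partition (8 blocks): {S1,S11} | {S3,S12} | {S6,S10} | {S4,S13} | {S7} | {S0} | {S5} | {S8}.
The equivalence class containing S3 is {S3,S12}, of size 2.

2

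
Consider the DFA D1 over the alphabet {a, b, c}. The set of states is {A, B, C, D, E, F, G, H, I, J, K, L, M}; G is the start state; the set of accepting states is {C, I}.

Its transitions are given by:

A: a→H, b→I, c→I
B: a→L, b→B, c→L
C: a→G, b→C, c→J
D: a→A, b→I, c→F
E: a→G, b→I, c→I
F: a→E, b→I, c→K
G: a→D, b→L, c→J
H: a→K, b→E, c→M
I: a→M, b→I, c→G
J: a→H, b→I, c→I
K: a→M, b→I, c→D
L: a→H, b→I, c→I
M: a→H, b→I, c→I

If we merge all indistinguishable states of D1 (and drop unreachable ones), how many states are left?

4

States {B,C} cannot be reached from the start state, so discard them.
Start with accepting vs non-accepting: {I} | {A,D,E,F,G,H,J,K,L,M}.
Split {A,D,E,F,G,H,J,K,L,M} by δ(·,b) → {A,D,E,F,J,K,L,M} and {G,H}.
On input a, block {A,D,E,F,J,K,L,M} splits into {A,E,J,L,M} and {D,F,K}.
Stable partition: {I} | {A,E,J,L,M} | {G,H} | {D,F,K} — 4 equivalence classes.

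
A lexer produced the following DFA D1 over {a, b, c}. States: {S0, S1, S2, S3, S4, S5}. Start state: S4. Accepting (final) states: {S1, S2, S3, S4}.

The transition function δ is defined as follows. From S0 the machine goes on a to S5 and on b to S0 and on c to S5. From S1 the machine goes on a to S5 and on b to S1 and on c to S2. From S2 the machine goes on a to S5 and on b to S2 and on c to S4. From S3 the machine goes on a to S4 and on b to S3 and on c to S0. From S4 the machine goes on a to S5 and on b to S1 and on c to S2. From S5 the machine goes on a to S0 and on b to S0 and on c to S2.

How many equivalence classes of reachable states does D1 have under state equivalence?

Reachable states from the start: {S0,S1,S2,S4,S5}. Unreachable: {S3} — drop them.
P0 = {S1,S2,S4} | {S0,S5}.
Refine {S0,S5} on symbol c: members go to different blocks, giving {S0} and {S5}.
The partition is now stable with 3 blocks: {S1,S2,S4} | {S0} | {S5}.

3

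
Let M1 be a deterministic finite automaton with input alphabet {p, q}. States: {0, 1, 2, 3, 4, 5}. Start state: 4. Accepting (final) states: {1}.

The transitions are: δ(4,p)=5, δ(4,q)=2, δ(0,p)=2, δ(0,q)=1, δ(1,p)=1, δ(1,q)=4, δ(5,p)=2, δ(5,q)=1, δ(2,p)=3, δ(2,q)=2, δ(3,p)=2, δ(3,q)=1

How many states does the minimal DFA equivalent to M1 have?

3

Reachable states from the start: {1,2,3,4,5}. Unreachable: {0} — drop them.
P0 = {1} | {2,3,4,5}.
On input q, block {2,3,4,5} splits into {2,4} and {3,5}.
No further refinement is possible. Final partition (3 blocks): {1} | {2,4} | {3,5}.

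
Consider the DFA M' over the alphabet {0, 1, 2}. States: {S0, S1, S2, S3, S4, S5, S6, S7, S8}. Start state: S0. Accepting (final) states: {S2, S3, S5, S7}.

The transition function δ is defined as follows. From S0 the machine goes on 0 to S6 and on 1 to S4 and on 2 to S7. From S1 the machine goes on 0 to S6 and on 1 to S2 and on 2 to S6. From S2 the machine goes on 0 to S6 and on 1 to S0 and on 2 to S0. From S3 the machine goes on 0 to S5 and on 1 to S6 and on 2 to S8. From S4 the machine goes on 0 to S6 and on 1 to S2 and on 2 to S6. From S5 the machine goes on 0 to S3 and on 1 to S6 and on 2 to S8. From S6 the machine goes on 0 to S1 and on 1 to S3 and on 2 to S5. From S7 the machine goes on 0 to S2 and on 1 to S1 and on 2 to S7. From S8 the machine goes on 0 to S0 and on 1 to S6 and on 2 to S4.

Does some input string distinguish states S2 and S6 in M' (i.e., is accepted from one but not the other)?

Yes

P0 = {S2,S3,S5,S7} | {S0,S1,S4,S6,S8}.
Refine {S2,S3,S5,S7} on symbol 0: members go to different blocks, giving {S3,S5,S7} and {S2}.
Split {S3,S5,S7} by δ(·,0) → {S3,S5} and {S7}.
Split {S0,S1,S4,S6,S8} by δ(·,1) → {S0,S8} and {S1,S4} and {S6}.
Split {S0,S8} by δ(·,0) → {S0} and {S8}.
The partition is now stable with 7 blocks: {S3,S5} | {S0} | {S2} | {S7} | {S1,S4} | {S6} | {S8}.
S2 and S6 end up in different blocks, so they are distinguishable. For instance, the string 'ε' is accepted from only S2.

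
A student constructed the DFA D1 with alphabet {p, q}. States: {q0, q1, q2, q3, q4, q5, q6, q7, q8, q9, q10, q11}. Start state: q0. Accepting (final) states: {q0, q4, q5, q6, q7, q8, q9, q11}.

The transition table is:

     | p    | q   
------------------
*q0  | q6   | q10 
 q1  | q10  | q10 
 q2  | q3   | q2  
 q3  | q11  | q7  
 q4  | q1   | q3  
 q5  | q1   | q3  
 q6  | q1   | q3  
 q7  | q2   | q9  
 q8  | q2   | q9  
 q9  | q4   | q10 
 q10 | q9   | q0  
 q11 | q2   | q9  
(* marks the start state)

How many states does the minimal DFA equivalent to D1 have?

First remove the unreachable states {q5,q8}; 10 states remain.
P0 = {q0,q4,q6,q7,q9,q11} | {q1,q2,q3,q10}.
Split {q0,q4,q6,q7,q9,q11} by δ(·,p) → {q4,q6,q7,q11} and {q0,q9}.
Refine {q4,q6,q7,q11} on symbol q: members go to different blocks, giving {q4,q6} and {q7,q11}.
On input p, block {q1,q2,q3,q10} splits into {q1,q2} and {q3} and {q10}.
Split {q1,q2} by δ(·,p) → {q1} and {q2}.
No further refinement is possible. Final partition (7 blocks): {q4,q6} | {q1} | {q0,q9} | {q7,q11} | {q3} | {q10} | {q2}.

7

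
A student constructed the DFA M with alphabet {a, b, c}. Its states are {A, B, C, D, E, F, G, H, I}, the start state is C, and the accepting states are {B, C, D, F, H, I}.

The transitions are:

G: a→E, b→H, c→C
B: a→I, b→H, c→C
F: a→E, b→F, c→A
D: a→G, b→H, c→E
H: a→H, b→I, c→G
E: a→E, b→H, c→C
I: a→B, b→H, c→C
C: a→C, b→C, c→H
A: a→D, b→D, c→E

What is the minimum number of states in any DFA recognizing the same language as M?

4

Reachable states from the start: {B,C,E,G,H,I}. Unreachable: {A,D,F} — drop them.
Initial partition by acceptance: {B,C,H,I} | {E,G}.
Refine {B,C,H,I} on symbol c: members go to different blocks, giving {B,C,I} and {H}.
Split {B,C,I} by δ(·,b) → {B,I} and {C}.
The partition is now stable with 4 blocks: {B,I} | {E,G} | {H} | {C}.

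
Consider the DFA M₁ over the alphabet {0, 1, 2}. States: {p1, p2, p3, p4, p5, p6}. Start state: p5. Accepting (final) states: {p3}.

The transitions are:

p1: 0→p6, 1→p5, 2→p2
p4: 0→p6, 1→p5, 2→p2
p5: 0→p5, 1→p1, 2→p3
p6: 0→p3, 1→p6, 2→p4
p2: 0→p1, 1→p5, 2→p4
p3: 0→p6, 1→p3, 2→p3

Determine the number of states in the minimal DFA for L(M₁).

Initial partition by acceptance: {p3} | {p1,p2,p4,p5,p6}.
Refine {p1,p2,p4,p5,p6} on symbol 0: members go to different blocks, giving {p1,p2,p4,p5} and {p6}.
Split {p1,p2,p4,p5} by δ(·,0) → {p1,p4} and {p2,p5}.
Refine {p2,p5} on symbol 0: members go to different blocks, giving {p2} and {p5}.
No further refinement is possible. Final partition (5 blocks): {p3} | {p1,p4} | {p6} | {p2} | {p5}.

5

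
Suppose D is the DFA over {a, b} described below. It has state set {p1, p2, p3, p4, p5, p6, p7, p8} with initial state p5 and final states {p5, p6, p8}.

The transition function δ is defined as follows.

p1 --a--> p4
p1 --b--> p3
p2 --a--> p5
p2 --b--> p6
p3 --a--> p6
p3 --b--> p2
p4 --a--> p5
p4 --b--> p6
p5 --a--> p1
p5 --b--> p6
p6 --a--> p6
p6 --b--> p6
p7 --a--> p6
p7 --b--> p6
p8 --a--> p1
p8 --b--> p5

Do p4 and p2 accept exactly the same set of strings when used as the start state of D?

States {p7,p8} cannot be reached from the start state, so discard them.
P0 = {p5,p6} | {p1,p2,p3,p4}.
On input a, block {p5,p6} splits into {p5} and {p6}.
Refine {p1,p2,p3,p4} on symbol a: members go to different blocks, giving {p2,p4} and {p1} and {p3}.
Stable partition: {p5} | {p2,p4} | {p6} | {p1} | {p3} — 5 equivalence classes.
p4 and p2 lie in the same block of the stable partition, so they are equivalent — no string distinguishes them.

Yes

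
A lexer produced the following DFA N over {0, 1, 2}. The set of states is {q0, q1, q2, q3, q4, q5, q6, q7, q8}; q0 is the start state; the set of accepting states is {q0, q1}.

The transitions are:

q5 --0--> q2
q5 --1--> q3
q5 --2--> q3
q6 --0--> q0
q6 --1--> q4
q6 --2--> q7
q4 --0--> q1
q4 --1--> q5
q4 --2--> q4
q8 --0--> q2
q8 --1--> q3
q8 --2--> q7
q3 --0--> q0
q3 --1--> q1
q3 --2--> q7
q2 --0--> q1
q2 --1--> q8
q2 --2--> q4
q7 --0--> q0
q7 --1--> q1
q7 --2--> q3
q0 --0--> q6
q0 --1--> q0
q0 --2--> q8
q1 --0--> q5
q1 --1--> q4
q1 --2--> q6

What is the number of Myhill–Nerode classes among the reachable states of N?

All states are reachable from the start state.
Initial partition by acceptance: {q0,q1} | {q2,q3,q4,q5,q6,q7,q8}.
Refine {q0,q1} on symbol 1: members go to different blocks, giving {q0} and {q1}.
On input 0, block {q2,q3,q4,q5,q6,q7,q8} splits into {q3,q6,q7} and {q2,q4} and {q5,q8}.
Split {q3,q6,q7} by δ(·,1) → {q3,q7} and {q6}.
The partition is now stable with 6 blocks: {q0} | {q3,q7} | {q1} | {q2,q4} | {q5,q8} | {q6}.

6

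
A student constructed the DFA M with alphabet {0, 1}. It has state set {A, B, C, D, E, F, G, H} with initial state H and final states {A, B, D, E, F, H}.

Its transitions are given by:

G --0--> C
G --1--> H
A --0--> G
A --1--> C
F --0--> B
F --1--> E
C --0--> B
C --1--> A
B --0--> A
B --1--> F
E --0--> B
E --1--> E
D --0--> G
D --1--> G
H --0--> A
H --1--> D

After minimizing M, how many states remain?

7

Every state is reachable, so we keep all 8.
P0 = {A,B,D,E,F,H} | {C,G}.
Split {A,B,D,E,F,H} by δ(·,0) → {B,E,F,H} and {A,D}.
On input 0, block {B,E,F,H} splits into {B,H} and {E,F}.
Refine {B,H} on symbol 1: members go to different blocks, giving {B} and {H}.
On input 0, block {C,G} splits into {C} and {G}.
On input 1, block {A,D} splits into {A} and {D}.
No further refinement is possible. Final partition (7 blocks): {B} | {C} | {A} | {E,F} | {H} | {G} | {D}.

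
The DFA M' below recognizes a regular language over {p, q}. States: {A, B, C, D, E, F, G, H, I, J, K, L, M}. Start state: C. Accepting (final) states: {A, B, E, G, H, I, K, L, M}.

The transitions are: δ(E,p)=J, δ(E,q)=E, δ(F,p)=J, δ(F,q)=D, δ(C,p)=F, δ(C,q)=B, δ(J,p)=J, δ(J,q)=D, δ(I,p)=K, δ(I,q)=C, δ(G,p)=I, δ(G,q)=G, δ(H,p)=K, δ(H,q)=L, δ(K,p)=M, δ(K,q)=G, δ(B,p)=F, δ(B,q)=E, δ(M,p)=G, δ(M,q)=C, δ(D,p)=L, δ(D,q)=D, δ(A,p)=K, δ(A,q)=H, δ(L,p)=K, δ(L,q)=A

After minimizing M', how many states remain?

Start with accepting vs non-accepting: {A,B,E,G,H,I,K,L,M} | {C,D,F,J}.
On input p, block {A,B,E,G,H,I,K,L,M} splits into {A,G,H,I,K,L,M} and {B,E}.
Split {A,G,H,I,K,L,M} by δ(·,q) → {A,G,H,K,L} and {I,M}.
Refine {A,G,H,K,L} on symbol p: members go to different blocks, giving {A,H,L} and {G,K}.
On input p, block {C,D,F,J} splits into {C,F,J} and {D}.
On input q, block {C,F,J} splits into {F,J} and {C}.
Stable partition: {A,H,L} | {F,J} | {B,E} | {I,M} | {G,K} | {D} | {C} — 7 equivalence classes.

7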